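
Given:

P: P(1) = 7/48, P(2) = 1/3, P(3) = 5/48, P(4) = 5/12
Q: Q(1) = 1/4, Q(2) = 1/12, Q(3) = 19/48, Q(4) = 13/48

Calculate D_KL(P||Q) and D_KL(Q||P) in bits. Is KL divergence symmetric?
D_KL(P||Q) = 0.6116 bits, D_KL(Q||P) = 0.6218 bits. No, KL divergence is not symmetric.

D_KL(P||Q) = Σ P(x) log₂(P(x)/Q(x))

Computing term by term:
  P(1)·log₂(P(1)/Q(1)) = (7/48)·log₂((7/48)/(1/4)) = -0.11340
  P(2)·log₂(P(2)/Q(2)) = (1/3)·log₂((1/3)/(1/12)) = 0.66667
  P(3)·log₂(P(3)/Q(3)) = (5/48)·log₂((5/48)/(19/48)) = -0.20062
  P(4)·log₂(P(4)/Q(4)) = (5/12)·log₂((5/12)/(13/48)) = 0.25895

D_KL(P||Q) = -0.11340 + 0.66667 - 0.20062 + 0.25895 = 0.61160 ≈ 0.6116 bits

D_KL(Q||P) = Σ Q(x) log₂(Q(x)/P(x))

Computing term by term:
  Q(1)·log₂(Q(1)/P(1)) = (1/4)·log₂((1/4)/(7/48)) = 0.19440
  Q(2)·log₂(Q(2)/P(2)) = (1/12)·log₂((1/12)/(1/3)) = -0.16667
  Q(3)·log₂(Q(3)/P(3)) = (19/48)·log₂((19/48)/(5/48)) = 0.76237
  Q(4)·log₂(Q(4)/P(4)) = (13/48)·log₂((13/48)/(5/12)) = -0.16832

D_KL(Q||P) = 0.19440 - 0.16667 + 0.76237 - 0.16832 = 0.62178 ≈ 0.6218 bits

These are NOT equal (difference: 0.0102 bits). KL divergence is asymmetric: D_KL(P||Q) ≠ D_KL(Q||P) in general.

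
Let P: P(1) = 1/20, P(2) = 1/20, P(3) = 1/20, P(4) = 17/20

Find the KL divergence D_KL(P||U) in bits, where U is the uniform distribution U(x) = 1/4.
1.1524 bits

U(i) = 1/4 for all i

D_KL(P||U) = Σ P(x) log₂(P(x) / (1/4))
           = Σ P(x) log₂(P(x)) + log₂(4)
           = log₂(4) - H(P)

H(P) = -Σ P(x) log₂(P(x)):
  -P(1)·log₂(P(1)) = -(1/20)·log₂(1/20) = 0.21610
  -P(2)·log₂(P(2)) = -(1/20)·log₂(1/20) = 0.21610
  -P(3)·log₂(P(3)) = -(1/20)·log₂(1/20) = 0.21610
  -P(4)·log₂(P(4)) = -(17/20)·log₂(17/20) = 0.19930
H(P) = 0.21610 + 0.21610 + 0.21610 + 0.19930 = 0.84760 bits

log₂(4) = 2.00000 bits

D_KL(P||U) = 2.00000 - 0.84760 = 1.15240 ≈ 1.1524 bits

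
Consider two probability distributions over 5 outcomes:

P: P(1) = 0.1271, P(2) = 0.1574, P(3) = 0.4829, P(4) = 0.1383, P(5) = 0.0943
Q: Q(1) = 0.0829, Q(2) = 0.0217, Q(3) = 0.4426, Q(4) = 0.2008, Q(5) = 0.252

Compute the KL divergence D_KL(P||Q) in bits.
0.3809 bits

D_KL(P||Q) = Σ P(x) log₂(P(x)/Q(x))

Computing term by term:
  P(1)·log₂(P(1)/Q(1)) = 0.1271·log₂(0.1271/0.0829) = 0.07836
  P(2)·log₂(P(2)/Q(2)) = 0.1574·log₂(0.1574/0.0217) = 0.44995
  P(3)·log₂(P(3)/Q(3)) = 0.4829·log₂(0.4829/0.4426) = 0.06071
  P(4)·log₂(P(4)/Q(4)) = 0.1383·log₂(0.1383/0.2008) = -0.07440
  P(5)·log₂(P(5)/Q(5)) = 0.0943·log₂(0.0943/0.252) = -0.13373

D_KL(P||Q) = 0.07836 + 0.44995 + 0.06071 - 0.07440 - 0.13373 = 0.38089 ≈ 0.3809 bits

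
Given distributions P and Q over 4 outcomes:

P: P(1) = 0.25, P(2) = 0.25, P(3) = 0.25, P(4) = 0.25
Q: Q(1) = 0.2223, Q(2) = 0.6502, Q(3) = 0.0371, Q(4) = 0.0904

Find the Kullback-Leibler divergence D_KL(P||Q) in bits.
0.7526 bits

D_KL(P||Q) = Σ P(x) log₂(P(x)/Q(x))

Computing term by term:
  P(1)·log₂(P(1)/Q(1)) = 0.25·log₂(0.25/0.2223) = 0.04236
  P(2)·log₂(P(2)/Q(2)) = 0.25·log₂(0.25/0.6502) = -0.34474
  P(3)·log₂(P(3)/Q(3)) = 0.25·log₂(0.25/0.0371) = 0.68811
  P(4)·log₂(P(4)/Q(4)) = 0.25·log₂(0.25/0.0904) = 0.36688

D_KL(P||Q) = 0.04236 - 0.34474 + 0.68811 + 0.36688 = 0.75261 ≈ 0.7526 bits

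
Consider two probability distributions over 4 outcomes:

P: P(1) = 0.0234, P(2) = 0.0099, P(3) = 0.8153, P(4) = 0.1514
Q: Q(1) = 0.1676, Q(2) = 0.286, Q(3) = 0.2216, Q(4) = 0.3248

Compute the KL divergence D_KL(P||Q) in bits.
1.2510 bits

D_KL(P||Q) = Σ P(x) log₂(P(x)/Q(x))

Computing term by term:
  P(1)·log₂(P(1)/Q(1)) = 0.0234·log₂(0.0234/0.1676) = -0.06647
  P(2)·log₂(P(2)/Q(2)) = 0.0099·log₂(0.0099/0.286) = -0.04804
  P(3)·log₂(P(3)/Q(3)) = 0.8153·log₂(0.8153/0.2216) = 1.53225
  P(4)·log₂(P(4)/Q(4)) = 0.1514·log₂(0.1514/0.3248) = -0.16672

D_KL(P||Q) = -0.06647 - 0.04804 + 1.53225 - 0.16672 = 1.25102 ≈ 1.2510 bits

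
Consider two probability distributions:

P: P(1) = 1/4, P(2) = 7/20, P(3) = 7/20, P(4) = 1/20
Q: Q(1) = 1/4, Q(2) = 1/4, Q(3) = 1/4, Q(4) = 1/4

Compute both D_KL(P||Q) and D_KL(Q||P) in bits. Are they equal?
D_KL(P||Q) = 0.2237 bits, D_KL(Q||P) = 0.3378 bits. No, they are not equal.

D_KL(P||Q) = Σ P(x) log₂(P(x)/Q(x))

Computing term by term:
  P(1)·log₂(P(1)/Q(1)) = (1/4)·log₂((1/4)/(1/4)) = 0.00000
  P(2)·log₂(P(2)/Q(2)) = (7/20)·log₂((7/20)/(1/4)) = 0.16990
  P(3)·log₂(P(3)/Q(3)) = (7/20)·log₂((7/20)/(1/4)) = 0.16990
  P(4)·log₂(P(4)/Q(4)) = (1/20)·log₂((1/20)/(1/4)) = -0.11610

D_KL(P||Q) = 0.00000 + 0.16990 + 0.16990 - 0.11610 = 0.22370 ≈ 0.2237 bits

D_KL(Q||P) = Σ Q(x) log₂(Q(x)/P(x))

Computing term by term:
  Q(1)·log₂(Q(1)/P(1)) = (1/4)·log₂((1/4)/(1/4)) = 0.00000
  Q(2)·log₂(Q(2)/P(2)) = (1/4)·log₂((1/4)/(7/20)) = -0.12136
  Q(3)·log₂(Q(3)/P(3)) = (1/4)·log₂((1/4)/(7/20)) = -0.12136
  Q(4)·log₂(Q(4)/P(4)) = (1/4)·log₂((1/4)/(1/20)) = 0.58048

D_KL(Q||P) = 0.00000 - 0.12136 - 0.12136 + 0.58048 = 0.33776 ≈ 0.3378 bits

These are NOT equal (difference: 0.1141 bits). KL divergence is asymmetric: D_KL(P||Q) ≠ D_KL(Q||P) in general.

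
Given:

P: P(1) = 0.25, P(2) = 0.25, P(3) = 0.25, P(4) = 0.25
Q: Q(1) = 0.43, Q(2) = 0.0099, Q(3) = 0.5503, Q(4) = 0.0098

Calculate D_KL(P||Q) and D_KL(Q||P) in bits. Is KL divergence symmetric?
D_KL(P||Q) = 1.8527 bits, D_KL(Q||P) = 0.8709 bits. No, KL divergence is not symmetric.

D_KL(P||Q) = Σ P(x) log₂(P(x)/Q(x))

Computing term by term:
  P(1)·log₂(P(1)/Q(1)) = 0.25·log₂(0.25/0.43) = -0.19560
  P(2)·log₂(P(2)/Q(2)) = 0.25·log₂(0.25/0.0099) = 1.16459
  P(3)·log₂(P(3)/Q(3)) = 0.25·log₂(0.25/0.5503) = -0.28457
  P(4)·log₂(P(4)/Q(4)) = 0.25·log₂(0.25/0.0098) = 1.16825

D_KL(P||Q) = -0.19560 + 1.16459 - 0.28457 + 1.16825 = 1.85267 ≈ 1.8527 bits

D_KL(Q||P) = Σ Q(x) log₂(Q(x)/P(x))

Computing term by term:
  Q(1)·log₂(Q(1)/P(1)) = 0.43·log₂(0.43/0.25) = 0.33644
  Q(2)·log₂(Q(2)/P(2)) = 0.0099·log₂(0.0099/0.25) = -0.04612
  Q(3)·log₂(Q(3)/P(3)) = 0.5503·log₂(0.5503/0.25) = 0.62640
  Q(4)·log₂(Q(4)/P(4)) = 0.0098·log₂(0.0098/0.25) = -0.04580

D_KL(Q||P) = 0.33644 - 0.04612 + 0.62640 - 0.04580 = 0.87092 ≈ 0.8709 bits

These are NOT equal (difference: 0.9818 bits). KL divergence is asymmetric: D_KL(P||Q) ≠ D_KL(Q||P) in general.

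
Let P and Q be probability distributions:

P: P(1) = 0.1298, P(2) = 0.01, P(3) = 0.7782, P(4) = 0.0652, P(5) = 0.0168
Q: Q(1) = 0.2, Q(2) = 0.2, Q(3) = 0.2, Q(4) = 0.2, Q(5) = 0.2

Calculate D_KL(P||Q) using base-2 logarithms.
1.2357 bits

D_KL(P||Q) = Σ P(x) log₂(P(x)/Q(x))

Computing term by term:
  P(1)·log₂(P(1)/Q(1)) = 0.1298·log₂(0.1298/0.2) = -0.08096
  P(2)·log₂(P(2)/Q(2)) = 0.01·log₂(0.01/0.2) = -0.04322
  P(3)·log₂(P(3)/Q(3)) = 0.7782·log₂(0.7782/0.2) = 1.52538
  P(4)·log₂(P(4)/Q(4)) = 0.0652·log₂(0.0652/0.2) = -0.10543
  P(5)·log₂(P(5)/Q(5)) = 0.0168·log₂(0.0168/0.2) = -0.06003

D_KL(P||Q) = -0.08096 - 0.04322 + 1.52538 - 0.10543 - 0.06003 = 1.23574 ≈ 1.2357 bits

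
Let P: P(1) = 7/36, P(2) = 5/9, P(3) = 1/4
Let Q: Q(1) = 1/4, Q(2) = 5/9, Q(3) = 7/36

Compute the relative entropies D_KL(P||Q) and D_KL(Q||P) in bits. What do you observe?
D_KL(P||Q) = 0.0201 bits, D_KL(Q||P) = 0.0201 bits. The two directions give the same value here, because Q is a self-inverse relabeling of P; in general KL divergence is asymmetric.

D_KL(P||Q) = Σ P(x) log₂(P(x)/Q(x))

Computing term by term:
  P(1)·log₂(P(1)/Q(1)) = (7/36)·log₂((7/36)/(1/4)) = -0.07050
  P(2)·log₂(P(2)/Q(2)) = (5/9)·log₂((5/9)/(5/9)) = 0.00000
  P(3)·log₂(P(3)/Q(3)) = (1/4)·log₂((1/4)/(7/36)) = 0.09064

D_KL(P||Q) = -0.07050 + 0.00000 + 0.09064 = 0.02014 ≈ 0.0201 bits

D_KL(Q||P) = Σ Q(x) log₂(Q(x)/P(x))

Computing term by term:
  Q(1)·log₂(Q(1)/P(1)) = (1/4)·log₂((1/4)/(7/36)) = 0.09064
  Q(2)·log₂(Q(2)/P(2)) = (5/9)·log₂((5/9)/(5/9)) = 0.00000
  Q(3)·log₂(Q(3)/P(3)) = (7/36)·log₂((7/36)/(1/4)) = -0.07050

D_KL(Q||P) = 0.09064 + 0.00000 - 0.07050 = 0.02014 ≈ 0.0201 bits

These ARE equal here. Q is P with outcomes relabeled (Q(1) = P(3), Q(3) = P(1)) by a relabeling that is its own inverse, so the two sums contain exactly the same terms in a different order. This is a special case — KL divergence is not symmetric in general: D_KL(P||Q) ≠ D_KL(Q||P) for most P, Q.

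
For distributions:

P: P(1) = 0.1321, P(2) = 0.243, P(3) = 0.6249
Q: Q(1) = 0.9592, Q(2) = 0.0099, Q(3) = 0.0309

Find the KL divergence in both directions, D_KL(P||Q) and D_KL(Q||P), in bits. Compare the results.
D_KL(P||Q) = 3.4550 bits, D_KL(Q||P) = 2.5638 bits. D_KL(P||Q) is larger than D_KL(Q||P) by 0.8912 bits; the two directions differ.

D_KL(P||Q) = Σ P(x) log₂(P(x)/Q(x))

Computing term by term:
  P(1)·log₂(P(1)/Q(1)) = 0.1321·log₂(0.1321/0.9592) = -0.37783
  P(2)·log₂(P(2)/Q(2)) = 0.243·log₂(0.243/0.0099) = 1.12202
  P(3)·log₂(P(3)/Q(3)) = 0.6249·log₂(0.6249/0.0309) = 2.71078

D_KL(P||Q) = -0.37783 + 1.12202 + 2.71078 = 3.45497 ≈ 3.4550 bits

D_KL(Q||P) = Σ Q(x) log₂(Q(x)/P(x))

Computing term by term:
  Q(1)·log₂(Q(1)/P(1)) = 0.9592·log₂(0.9592/0.1321) = 2.74350
  Q(2)·log₂(Q(2)/P(2)) = 0.0099·log₂(0.0099/0.243) = -0.04571
  Q(3)·log₂(Q(3)/P(3)) = 0.0309·log₂(0.0309/0.6249) = -0.13404

D_KL(Q||P) = 2.74350 - 0.04571 - 0.13404 = 2.56375 ≈ 2.5638 bits

These are NOT equal (difference: 0.8912 bits). KL divergence is asymmetric: D_KL(P||Q) ≠ D_KL(Q||P) in general.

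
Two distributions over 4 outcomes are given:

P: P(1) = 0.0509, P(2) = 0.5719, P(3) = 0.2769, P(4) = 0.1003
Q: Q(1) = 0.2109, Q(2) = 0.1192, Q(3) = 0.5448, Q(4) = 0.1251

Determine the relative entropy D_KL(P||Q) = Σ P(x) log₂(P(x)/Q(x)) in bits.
0.8871 bits

D_KL(P||Q) = Σ P(x) log₂(P(x)/Q(x))

Computing term by term:
  P(1)·log₂(P(1)/Q(1)) = 0.0509·log₂(0.0509/0.2109) = -0.10439
  P(2)·log₂(P(2)/Q(2)) = 0.5719·log₂(0.5719/0.1192) = 1.29385
  P(3)·log₂(P(3)/Q(3)) = 0.2769·log₂(0.2769/0.5448) = -0.27035
  P(4)·log₂(P(4)/Q(4)) = 0.1003·log₂(0.1003/0.1251) = -0.03197

D_KL(P||Q) = -0.10439 + 1.29385 - 0.27035 - 0.03197 = 0.88714 ≈ 0.8871 bits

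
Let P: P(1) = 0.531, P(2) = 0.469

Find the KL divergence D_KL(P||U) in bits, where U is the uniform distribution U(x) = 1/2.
0.0028 bits

U(i) = 1/2 for all i

D_KL(P||U) = Σ P(x) log₂(P(x) / (1/2))
           = Σ P(x) log₂(P(x)) + log₂(2)
           = log₂(2) - H(P)

H(P) = -Σ P(x) log₂(P(x)):
  -P(1)·log₂(P(1)) = -(0.531)·log₂(0.531) = 0.48492
  -P(2)·log₂(P(2)) = -(0.469)·log₂(0.469) = 0.51231
H(P) = 0.48492 + 0.51231 = 0.99723 bits

log₂(2) = 1.00000 bits

D_KL(P||U) = 1.00000 - 0.99723 = 0.00277 ≈ 0.0028 bits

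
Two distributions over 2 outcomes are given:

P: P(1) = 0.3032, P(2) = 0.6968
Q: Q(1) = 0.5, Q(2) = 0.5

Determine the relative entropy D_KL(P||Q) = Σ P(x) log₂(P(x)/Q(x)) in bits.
0.1148 bits

D_KL(P||Q) = Σ P(x) log₂(P(x)/Q(x))

Computing term by term:
  P(1)·log₂(P(1)/Q(1)) = 0.3032·log₂(0.3032/0.5) = -0.21881
  P(2)·log₂(P(2)/Q(2)) = 0.6968·log₂(0.6968/0.5) = 0.33364

D_KL(P||Q) = -0.21881 + 0.33364 = 0.11483 ≈ 0.1148 bits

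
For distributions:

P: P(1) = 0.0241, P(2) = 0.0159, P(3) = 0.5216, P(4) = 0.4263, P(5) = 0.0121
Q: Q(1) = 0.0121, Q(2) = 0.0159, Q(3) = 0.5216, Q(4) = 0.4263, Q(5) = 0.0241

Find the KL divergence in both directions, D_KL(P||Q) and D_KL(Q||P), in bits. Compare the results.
D_KL(P||Q) = 0.0119 bits, D_KL(Q||P) = 0.0119 bits. The two directions give exactly the same value for this pair.

D_KL(P||Q) = Σ P(x) log₂(P(x)/Q(x))

Computing term by term:
  P(1)·log₂(P(1)/Q(1)) = 0.0241·log₂(0.0241/0.0121) = 0.02396
  P(2)·log₂(P(2)/Q(2)) = 0.0159·log₂(0.0159/0.0159) = 0.00000
  P(3)·log₂(P(3)/Q(3)) = 0.5216·log₂(0.5216/0.5216) = 0.00000
  P(4)·log₂(P(4)/Q(4)) = 0.4263·log₂(0.4263/0.4263) = 0.00000
  P(5)·log₂(P(5)/Q(5)) = 0.0121·log₂(0.0121/0.0241) = -0.01203

D_KL(P||Q) = 0.02396 + 0.00000 + 0.00000 + 0.00000 - 0.01203 = 0.01193 ≈ 0.0119 bits

D_KL(Q||P) = Σ Q(x) log₂(Q(x)/P(x))

Computing term by term:
  Q(1)·log₂(Q(1)/P(1)) = 0.0121·log₂(0.0121/0.0241) = -0.01203
  Q(2)·log₂(Q(2)/P(2)) = 0.0159·log₂(0.0159/0.0159) = 0.00000
  Q(3)·log₂(Q(3)/P(3)) = 0.5216·log₂(0.5216/0.5216) = 0.00000
  Q(4)·log₂(Q(4)/P(4)) = 0.4263·log₂(0.4263/0.4263) = 0.00000
  Q(5)·log₂(Q(5)/P(5)) = 0.0241·log₂(0.0241/0.0121) = 0.02396

D_KL(Q||P) = -0.01203 + 0.00000 + 0.00000 + 0.00000 + 0.02396 = 0.01193 ≈ 0.0119 bits

These ARE equal here. Q is P with outcomes relabeled (Q(1) = P(5), Q(5) = P(1)) by a relabeling that is its own inverse, so the two sums contain exactly the same terms in a different order. This is a special case — KL divergence is not symmetric in general: D_KL(P||Q) ≠ D_KL(Q||P) for most P, Q.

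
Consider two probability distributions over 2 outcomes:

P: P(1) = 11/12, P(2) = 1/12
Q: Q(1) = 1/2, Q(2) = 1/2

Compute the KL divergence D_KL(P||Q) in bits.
0.5862 bits

D_KL(P||Q) = Σ P(x) log₂(P(x)/Q(x))

Computing term by term:
  P(1)·log₂(P(1)/Q(1)) = (11/12)·log₂((11/12)/(1/2)) = 0.80160
  P(2)·log₂(P(2)/Q(2)) = (1/12)·log₂((1/12)/(1/2)) = -0.21541

D_KL(P||Q) = 0.80160 - 0.21541 = 0.58619 ≈ 0.5862 bits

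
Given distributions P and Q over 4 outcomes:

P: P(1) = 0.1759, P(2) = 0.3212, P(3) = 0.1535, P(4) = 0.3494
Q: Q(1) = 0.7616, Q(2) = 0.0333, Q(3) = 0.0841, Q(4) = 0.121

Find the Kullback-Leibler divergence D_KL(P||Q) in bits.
1.3462 bits

D_KL(P||Q) = Σ P(x) log₂(P(x)/Q(x))

Computing term by term:
  P(1)·log₂(P(1)/Q(1)) = 0.1759·log₂(0.1759/0.7616) = -0.37190
  P(2)·log₂(P(2)/Q(2)) = 0.3212·log₂(0.3212/0.0333) = 1.05028
  P(3)·log₂(P(3)/Q(3)) = 0.1535·log₂(0.1535/0.0841) = 0.13325
  P(4)·log₂(P(4)/Q(4)) = 0.3494·log₂(0.3494/0.121) = 0.53454

D_KL(P||Q) = -0.37190 + 1.05028 + 0.13325 + 0.53454 = 1.34617 ≈ 1.3462 bits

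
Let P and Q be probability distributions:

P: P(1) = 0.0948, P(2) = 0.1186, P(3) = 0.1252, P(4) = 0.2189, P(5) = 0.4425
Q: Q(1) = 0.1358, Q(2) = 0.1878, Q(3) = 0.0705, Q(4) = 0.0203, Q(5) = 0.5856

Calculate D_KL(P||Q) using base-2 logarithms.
0.5480 bits

D_KL(P||Q) = Σ P(x) log₂(P(x)/Q(x))

Computing term by term:
  P(1)·log₂(P(1)/Q(1)) = 0.0948·log₂(0.0948/0.1358) = -0.04916
  P(2)·log₂(P(2)/Q(2)) = 0.1186·log₂(0.1186/0.1878) = -0.07864
  P(3)·log₂(P(3)/Q(3)) = 0.1252·log₂(0.1252/0.0705) = 0.10373
  P(4)·log₂(P(4)/Q(4)) = 0.2189·log₂(0.2189/0.0203) = 0.75098
  P(5)·log₂(P(5)/Q(5)) = 0.4425·log₂(0.4425/0.5856) = -0.17888

D_KL(P||Q) = -0.04916 - 0.07864 + 0.10373 + 0.75098 - 0.17888 = 0.54803 ≈ 0.5480 bits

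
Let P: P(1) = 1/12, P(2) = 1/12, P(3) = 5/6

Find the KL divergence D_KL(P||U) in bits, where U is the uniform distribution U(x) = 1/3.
0.7683 bits

U(i) = 1/3 for all i

D_KL(P||U) = Σ P(x) log₂(P(x) / (1/3))
           = Σ P(x) log₂(P(x)) + log₂(3)
           = log₂(3) - H(P)

H(P) = -Σ P(x) log₂(P(x)):
  -P(1)·log₂(P(1)) = -(1/12)·log₂(1/12) = 0.29875
  -P(2)·log₂(P(2)) = -(1/12)·log₂(1/12) = 0.29875
  -P(3)·log₂(P(3)) = -(5/6)·log₂(5/6) = 0.21920
H(P) = 0.29875 + 0.29875 + 0.21920 = 0.81670 bits

log₂(3) = 1.58496 bits

D_KL(P||U) = 1.58496 - 0.81670 = 0.76826 ≈ 0.7683 bits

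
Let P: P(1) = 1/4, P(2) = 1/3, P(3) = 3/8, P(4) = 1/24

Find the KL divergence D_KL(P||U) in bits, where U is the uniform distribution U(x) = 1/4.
0.2500 bits

U(i) = 1/4 for all i

D_KL(P||U) = Σ P(x) log₂(P(x) / (1/4))
           = Σ P(x) log₂(P(x)) + log₂(4)
           = log₂(4) - H(P)

H(P) = -Σ P(x) log₂(P(x)):
  -P(1)·log₂(P(1)) = -(1/4)·log₂(1/4) = 0.50000
  -P(2)·log₂(P(2)) = -(1/3)·log₂(1/3) = 0.52832
  -P(3)·log₂(P(3)) = -(3/8)·log₂(3/8) = 0.53064
  -P(4)·log₂(P(4)) = -(1/24)·log₂(1/24) = 0.19104
H(P) = 0.50000 + 0.52832 + 0.53064 + 0.19104 = 1.75000 bits

log₂(4) = 2.00000 bits

D_KL(P||U) = 2.00000 - 1.75000 = 0.25000 ≈ 0.2500 bits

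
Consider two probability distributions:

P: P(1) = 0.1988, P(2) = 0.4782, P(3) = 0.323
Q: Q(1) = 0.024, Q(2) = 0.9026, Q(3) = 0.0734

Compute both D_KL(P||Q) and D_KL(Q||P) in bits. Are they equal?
D_KL(P||Q) = 0.8586 bits, D_KL(Q||P) = 0.5971 bits. No, they are not equal.

D_KL(P||Q) = Σ P(x) log₂(P(x)/Q(x))

Computing term by term:
  P(1)·log₂(P(1)/Q(1)) = 0.1988·log₂(0.1988/0.024) = 0.60638
  P(2)·log₂(P(2)/Q(2)) = 0.4782·log₂(0.4782/0.9026) = -0.43826
  P(3)·log₂(P(3)/Q(3)) = 0.323·log₂(0.323/0.0734) = 0.69047

D_KL(P||Q) = 0.60638 - 0.43826 + 0.69047 = 0.85859 ≈ 0.8586 bits

D_KL(Q||P) = Σ Q(x) log₂(Q(x)/P(x))

Computing term by term:
  Q(1)·log₂(Q(1)/P(1)) = 0.024·log₂(0.024/0.1988) = -0.07321
  Q(2)·log₂(Q(2)/P(2)) = 0.9026·log₂(0.9026/0.4782) = 0.82721
  Q(3)·log₂(Q(3)/P(3)) = 0.0734·log₂(0.0734/0.323) = -0.15691

D_KL(Q||P) = -0.07321 + 0.82721 - 0.15691 = 0.59709 ≈ 0.5971 bits

These are NOT equal (difference: 0.2615 bits). KL divergence is asymmetric: D_KL(P||Q) ≠ D_KL(Q||P) in general.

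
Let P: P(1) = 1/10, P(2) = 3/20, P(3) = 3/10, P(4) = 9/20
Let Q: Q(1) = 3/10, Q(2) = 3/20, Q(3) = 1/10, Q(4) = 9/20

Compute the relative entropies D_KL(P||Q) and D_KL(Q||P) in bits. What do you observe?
D_KL(P||Q) = 0.3170 bits, D_KL(Q||P) = 0.3170 bits. The two directions give the same value here, because Q is a self-inverse relabeling of P; in general KL divergence is asymmetric.

D_KL(P||Q) = Σ P(x) log₂(P(x)/Q(x))

Computing term by term:
  P(1)·log₂(P(1)/Q(1)) = (1/10)·log₂((1/10)/(3/10)) = -0.15850
  P(2)·log₂(P(2)/Q(2)) = (3/20)·log₂((3/20)/(3/20)) = 0.00000
  P(3)·log₂(P(3)/Q(3)) = (3/10)·log₂((3/10)/(1/10)) = 0.47549
  P(4)·log₂(P(4)/Q(4)) = (9/20)·log₂((9/20)/(9/20)) = 0.00000

D_KL(P||Q) = -0.15850 + 0.00000 + 0.47549 + 0.00000 = 0.31699 ≈ 0.3170 bits

D_KL(Q||P) = Σ Q(x) log₂(Q(x)/P(x))

Computing term by term:
  Q(1)·log₂(Q(1)/P(1)) = (3/10)·log₂((3/10)/(1/10)) = 0.47549
  Q(2)·log₂(Q(2)/P(2)) = (3/20)·log₂((3/20)/(3/20)) = 0.00000
  Q(3)·log₂(Q(3)/P(3)) = (1/10)·log₂((1/10)/(3/10)) = -0.15850
  Q(4)·log₂(Q(4)/P(4)) = (9/20)·log₂((9/20)/(9/20)) = 0.00000

D_KL(Q||P) = 0.47549 + 0.00000 - 0.15850 + 0.00000 = 0.31699 ≈ 0.3170 bits

These ARE equal here. Q is P with outcomes relabeled (Q(1) = P(3), Q(3) = P(1)) by a relabeling that is its own inverse, so the two sums contain exactly the same terms in a different order. This is a special case — KL divergence is not symmetric in general: D_KL(P||Q) ≠ D_KL(Q||P) for most P, Q.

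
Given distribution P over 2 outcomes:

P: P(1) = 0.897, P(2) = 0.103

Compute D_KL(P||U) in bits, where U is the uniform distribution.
0.5216 bits

U(i) = 1/2 for all i

D_KL(P||U) = Σ P(x) log₂(P(x) / (1/2))
           = Σ P(x) log₂(P(x)) + log₂(2)
           = log₂(2) - H(P)

H(P) = -Σ P(x) log₂(P(x)):
  -P(1)·log₂(P(1)) = -(0.897)·log₂(0.897) = 0.14067
  -P(2)·log₂(P(2)) = -(0.103)·log₂(0.103) = 0.33777
H(P) = 0.14067 + 0.33777 = 0.47844 bits

log₂(2) = 1.00000 bits

D_KL(P||U) = 1.00000 - 0.47844 = 0.52156 ≈ 0.5216 bits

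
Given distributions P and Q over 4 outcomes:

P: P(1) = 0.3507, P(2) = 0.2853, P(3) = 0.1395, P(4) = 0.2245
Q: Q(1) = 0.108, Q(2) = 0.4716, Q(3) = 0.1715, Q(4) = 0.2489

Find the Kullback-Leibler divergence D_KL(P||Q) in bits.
0.3141 bits

D_KL(P||Q) = Σ P(x) log₂(P(x)/Q(x))

Computing term by term:
  P(1)·log₂(P(1)/Q(1)) = 0.3507·log₂(0.3507/0.108) = 0.59591
  P(2)·log₂(P(2)/Q(2)) = 0.2853·log₂(0.2853/0.4716) = -0.20687
  P(3)·log₂(P(3)/Q(3)) = 0.1395·log₂(0.1395/0.1715) = -0.04156
  P(4)·log₂(P(4)/Q(4)) = 0.2245·log₂(0.2245/0.2489) = -0.03342

D_KL(P||Q) = 0.59591 - 0.20687 - 0.04156 - 0.03342 = 0.31406 ≈ 0.3141 bits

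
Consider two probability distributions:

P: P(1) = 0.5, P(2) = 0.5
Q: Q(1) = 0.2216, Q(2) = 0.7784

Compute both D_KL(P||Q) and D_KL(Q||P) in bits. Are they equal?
D_KL(P||Q) = 0.2677 bits, D_KL(Q||P) = 0.2369 bits. No, they are not equal.

D_KL(P||Q) = Σ P(x) log₂(P(x)/Q(x))

Computing term by term:
  P(1)·log₂(P(1)/Q(1)) = 0.5·log₂(0.5/0.2216) = 0.58699
  P(2)·log₂(P(2)/Q(2)) = 0.5·log₂(0.5/0.7784) = -0.31929

D_KL(P||Q) = 0.58699 - 0.31929 = 0.26770 ≈ 0.2677 bits

D_KL(Q||P) = Σ Q(x) log₂(Q(x)/P(x))

Computing term by term:
  Q(1)·log₂(Q(1)/P(1)) = 0.2216·log₂(0.2216/0.5) = -0.26015
  Q(2)·log₂(Q(2)/P(2)) = 0.7784·log₂(0.7784/0.5) = 0.49707

D_KL(Q||P) = -0.26015 + 0.49707 = 0.23692 ≈ 0.2369 bits

These are NOT equal (difference: 0.0308 bits). KL divergence is asymmetric: D_KL(P||Q) ≠ D_KL(Q||P) in general.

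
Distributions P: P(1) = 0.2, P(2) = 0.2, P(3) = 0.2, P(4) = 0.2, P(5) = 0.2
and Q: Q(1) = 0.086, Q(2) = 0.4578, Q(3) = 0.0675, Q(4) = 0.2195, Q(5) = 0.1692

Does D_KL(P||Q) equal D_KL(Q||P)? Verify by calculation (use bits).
D_KL(P||Q) = 0.3394 bits, D_KL(Q||P) = 0.3251 bits. No — D_KL(P||Q) ≠ D_KL(Q||P) for this pair.

D_KL(P||Q) = Σ P(x) log₂(P(x)/Q(x))

Computing term by term:
  P(1)·log₂(P(1)/Q(1)) = 0.2·log₂(0.2/0.086) = 0.24352
  P(2)·log₂(P(2)/Q(2)) = 0.2·log₂(0.2/0.4578) = -0.23894
  P(3)·log₂(P(3)/Q(3)) = 0.2·log₂(0.2/0.0675) = 0.31341
  P(4)·log₂(P(4)/Q(4)) = 0.2·log₂(0.2/0.2195) = -0.02684
  P(5)·log₂(P(5)/Q(5)) = 0.2·log₂(0.2/0.1692) = 0.04825

D_KL(P||Q) = 0.24352 - 0.23894 + 0.31341 - 0.02684 + 0.04825 = 0.33940 ≈ 0.3394 bits

D_KL(Q||P) = Σ Q(x) log₂(Q(x)/P(x))

Computing term by term:
  Q(1)·log₂(Q(1)/P(1)) = 0.086·log₂(0.086/0.2) = -0.10471
  Q(2)·log₂(Q(2)/P(2)) = 0.4578·log₂(0.4578/0.2) = 0.54694
  Q(3)·log₂(Q(3)/P(3)) = 0.0675·log₂(0.0675/0.2) = -0.10578
  Q(4)·log₂(Q(4)/P(4)) = 0.2195·log₂(0.2195/0.2) = 0.02946
  Q(5)·log₂(Q(5)/P(5)) = 0.1692·log₂(0.1692/0.2) = -0.04082

D_KL(Q||P) = -0.10471 + 0.54694 - 0.10578 + 0.02946 - 0.04082 = 0.32509 ≈ 0.3251 bits

These are NOT equal (difference: 0.0143 bits). KL divergence is asymmetric: D_KL(P||Q) ≠ D_KL(Q||P) in general.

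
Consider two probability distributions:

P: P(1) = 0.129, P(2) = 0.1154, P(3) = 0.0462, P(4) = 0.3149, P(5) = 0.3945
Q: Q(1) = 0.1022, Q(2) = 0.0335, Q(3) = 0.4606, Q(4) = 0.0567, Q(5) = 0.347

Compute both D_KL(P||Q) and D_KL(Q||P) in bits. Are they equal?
D_KL(P||Q) = 0.9479 bits, D_KL(Q||P) = 1.2295 bits. No, they are not equal.

D_KL(P||Q) = Σ P(x) log₂(P(x)/Q(x))

Computing term by term:
  P(1)·log₂(P(1)/Q(1)) = 0.129·log₂(0.129/0.1022) = 0.04334
  P(2)·log₂(P(2)/Q(2)) = 0.1154·log₂(0.1154/0.0335) = 0.20592
  P(3)·log₂(P(3)/Q(3)) = 0.0462·log₂(0.0462/0.4606) = -0.15327
  P(4)·log₂(P(4)/Q(4)) = 0.3149·log₂(0.3149/0.0567) = 0.77890
  P(5)·log₂(P(5)/Q(5)) = 0.3945·log₂(0.3945/0.347) = 0.07302

D_KL(P||Q) = 0.04334 + 0.20592 - 0.15327 + 0.77890 + 0.07302 = 0.94791 ≈ 0.9479 bits

D_KL(Q||P) = Σ Q(x) log₂(Q(x)/P(x))

Computing term by term:
  Q(1)·log₂(Q(1)/P(1)) = 0.1022·log₂(0.1022/0.129) = -0.03434
  Q(2)·log₂(Q(2)/P(2)) = 0.0335·log₂(0.0335/0.1154) = -0.05978
  Q(3)·log₂(Q(3)/P(3)) = 0.4606·log₂(0.4606/0.0462) = 1.52806
  Q(4)·log₂(Q(4)/P(4)) = 0.0567·log₂(0.0567/0.3149) = -0.14025
  Q(5)·log₂(Q(5)/P(5)) = 0.347·log₂(0.347/0.3945) = -0.06423

D_KL(Q||P) = -0.03434 - 0.05978 + 1.52806 - 0.14025 - 0.06423 = 1.22946 ≈ 1.2295 bits

These are NOT equal (difference: 0.2816 bits). KL divergence is asymmetric: D_KL(P||Q) ≠ D_KL(Q||P) in general.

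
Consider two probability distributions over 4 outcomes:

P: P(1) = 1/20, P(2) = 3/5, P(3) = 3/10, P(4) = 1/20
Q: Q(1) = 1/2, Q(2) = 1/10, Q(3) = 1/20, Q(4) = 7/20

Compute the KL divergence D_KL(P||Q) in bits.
2.0200 bits

D_KL(P||Q) = Σ P(x) log₂(P(x)/Q(x))

Computing term by term:
  P(1)·log₂(P(1)/Q(1)) = (1/20)·log₂((1/20)/(1/2)) = -0.16610
  P(2)·log₂(P(2)/Q(2)) = (3/5)·log₂((3/5)/(1/10)) = 1.55098
  P(3)·log₂(P(3)/Q(3)) = (3/10)·log₂((3/10)/(1/20)) = 0.77549
  P(4)·log₂(P(4)/Q(4)) = (1/20)·log₂((1/20)/(7/20)) = -0.14037

D_KL(P||Q) = -0.16610 + 1.55098 + 0.77549 - 0.14037 = 2.02000 ≈ 2.0200 bits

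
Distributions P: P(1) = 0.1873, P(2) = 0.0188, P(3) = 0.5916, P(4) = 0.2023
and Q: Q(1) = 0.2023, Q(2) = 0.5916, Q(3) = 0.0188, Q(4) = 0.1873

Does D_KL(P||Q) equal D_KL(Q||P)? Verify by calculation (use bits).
D_KL(P||Q) = 2.8518 bits, D_KL(Q||P) = 2.8518 bits. Yes — for this pair D_KL(P||Q) = D_KL(Q||P).

D_KL(P||Q) = Σ P(x) log₂(P(x)/Q(x))

Computing term by term:
  P(1)·log₂(P(1)/Q(1)) = 0.1873·log₂(0.1873/0.2023) = -0.02082
  P(2)·log₂(P(2)/Q(2)) = 0.0188·log₂(0.0188/0.5916) = -0.09355
  P(3)·log₂(P(3)/Q(3)) = 0.5916·log₂(0.5916/0.0188) = 2.94369
  P(4)·log₂(P(4)/Q(4)) = 0.2023·log₂(0.2023/0.1873) = 0.02248

D_KL(P||Q) = -0.02082 - 0.09355 + 2.94369 + 0.02248 = 2.85180 ≈ 2.8518 bits

D_KL(Q||P) = Σ Q(x) log₂(Q(x)/P(x))

Computing term by term:
  Q(1)·log₂(Q(1)/P(1)) = 0.2023·log₂(0.2023/0.1873) = 0.02248
  Q(2)·log₂(Q(2)/P(2)) = 0.5916·log₂(0.5916/0.0188) = 2.94369
  Q(3)·log₂(Q(3)/P(3)) = 0.0188·log₂(0.0188/0.5916) = -0.09355
  Q(4)·log₂(Q(4)/P(4)) = 0.1873·log₂(0.1873/0.2023) = -0.02082

D_KL(Q||P) = 0.02248 + 2.94369 - 0.09355 - 0.02082 = 2.85180 ≈ 2.8518 bits

These ARE equal here. Q is P with outcomes relabeled (Q(1) = P(4), Q(2) = P(3), Q(3) = P(2), Q(4) = P(1)) by a relabeling that is its own inverse, so the two sums contain exactly the same terms in a different order. This is a special case — KL divergence is not symmetric in general: D_KL(P||Q) ≠ D_KL(Q||P) for most P, Q.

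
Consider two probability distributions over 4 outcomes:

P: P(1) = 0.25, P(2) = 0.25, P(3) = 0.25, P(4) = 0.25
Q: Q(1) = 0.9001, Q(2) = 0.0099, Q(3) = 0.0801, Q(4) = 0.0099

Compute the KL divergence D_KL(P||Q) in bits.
2.2777 bits

D_KL(P||Q) = Σ P(x) log₂(P(x)/Q(x))

Computing term by term:
  P(1)·log₂(P(1)/Q(1)) = 0.25·log₂(0.25/0.9001) = -0.46204
  P(2)·log₂(P(2)/Q(2)) = 0.25·log₂(0.25/0.0099) = 1.16459
  P(3)·log₂(P(3)/Q(3)) = 0.25·log₂(0.25/0.0801) = 0.41051
  P(4)·log₂(P(4)/Q(4)) = 0.25·log₂(0.25/0.0099) = 1.16459

D_KL(P||Q) = -0.46204 + 1.16459 + 0.41051 + 1.16459 = 2.27765 ≈ 2.2777 bits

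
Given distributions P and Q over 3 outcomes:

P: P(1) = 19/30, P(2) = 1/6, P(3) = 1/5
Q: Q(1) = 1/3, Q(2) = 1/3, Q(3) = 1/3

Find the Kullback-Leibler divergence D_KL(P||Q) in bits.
0.2724 bits

D_KL(P||Q) = Σ P(x) log₂(P(x)/Q(x))

Computing term by term:
  P(1)·log₂(P(1)/Q(1)) = (19/30)·log₂((19/30)/(1/3)) = 0.58647
  P(2)·log₂(P(2)/Q(2)) = (1/6)·log₂((1/6)/(1/3)) = -0.16667
  P(3)·log₂(P(3)/Q(3)) = (1/5)·log₂((1/5)/(1/3)) = -0.14739

D_KL(P||Q) = 0.58647 - 0.16667 - 0.14739 = 0.27241 ≈ 0.2724 bits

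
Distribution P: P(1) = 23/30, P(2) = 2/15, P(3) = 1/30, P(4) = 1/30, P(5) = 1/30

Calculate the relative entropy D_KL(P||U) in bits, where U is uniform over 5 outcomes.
1.1498 bits

U(i) = 1/5 for all i

D_KL(P||U) = Σ P(x) log₂(P(x) / (1/5))
           = Σ P(x) log₂(P(x)) + log₂(5)
           = log₂(5) - H(P)

H(P) = -Σ P(x) log₂(P(x)):
  -P(1)·log₂(P(1)) = -(23/30)·log₂(23/30) = 0.29389
  -P(2)·log₂(P(2)) = -(2/15)·log₂(2/15) = 0.38759
  -P(3)·log₂(P(3)) = -(1/30)·log₂(1/30) = 0.16356
  -P(4)·log₂(P(4)) = -(1/30)·log₂(1/30) = 0.16356
  -P(5)·log₂(P(5)) = -(1/30)·log₂(1/30) = 0.16356
H(P) = 0.29389 + 0.38759 + 0.16356 + 0.16356 + 0.16356 = 1.17216 bits

log₂(5) = 2.32193 bits

D_KL(P||U) = 2.32193 - 1.17216 = 1.14977 ≈ 1.1498 bits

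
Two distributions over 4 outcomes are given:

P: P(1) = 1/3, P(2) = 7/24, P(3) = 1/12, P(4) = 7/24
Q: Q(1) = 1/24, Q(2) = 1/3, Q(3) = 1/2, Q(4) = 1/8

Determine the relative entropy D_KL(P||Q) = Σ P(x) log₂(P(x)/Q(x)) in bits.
1.0849 bits

D_KL(P||Q) = Σ P(x) log₂(P(x)/Q(x))

Computing term by term:
  P(1)·log₂(P(1)/Q(1)) = (1/3)·log₂((1/3)/(1/24)) = 1.00000
  P(2)·log₂(P(2)/Q(2)) = (7/24)·log₂((7/24)/(1/3)) = -0.05619
  P(3)·log₂(P(3)/Q(3)) = (1/12)·log₂((1/12)/(1/2)) = -0.21541
  P(4)·log₂(P(4)/Q(4)) = (7/24)·log₂((7/24)/(1/8)) = 0.35653

D_KL(P||Q) = 1.00000 - 0.05619 - 0.21541 + 0.35653 = 1.08493 ≈ 1.0849 bits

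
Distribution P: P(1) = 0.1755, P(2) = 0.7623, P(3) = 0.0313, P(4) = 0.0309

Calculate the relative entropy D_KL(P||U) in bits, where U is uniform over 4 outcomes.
0.9495 bits

U(i) = 1/4 for all i

D_KL(P||U) = Σ P(x) log₂(P(x) / (1/4))
           = Σ P(x) log₂(P(x)) + log₂(4)
           = log₂(4) - H(P)

H(P) = -Σ P(x) log₂(P(x)):
  -P(1)·log₂(P(1)) = -(0.1755)·log₂(0.1755) = 0.44059
  -P(2)·log₂(P(2)) = -(0.7623)·log₂(0.7623) = 0.29849
  -P(3)·log₂(P(3)) = -(0.0313)·log₂(0.0313) = 0.15643
  -P(4)·log₂(P(4)) = -(0.0309)·log₂(0.0309) = 0.15500
H(P) = 0.44059 + 0.29849 + 0.15643 + 0.15500 = 1.05051 bits

log₂(4) = 2.00000 bits

D_KL(P||U) = 2.00000 - 1.05051 = 0.94949 ≈ 0.9495 bits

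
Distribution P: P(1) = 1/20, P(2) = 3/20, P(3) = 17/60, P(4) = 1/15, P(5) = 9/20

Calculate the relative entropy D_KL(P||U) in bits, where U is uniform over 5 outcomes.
0.4009 bits

U(i) = 1/5 for all i

D_KL(P||U) = Σ P(x) log₂(P(x) / (1/5))
           = Σ P(x) log₂(P(x)) + log₂(5)
           = log₂(5) - H(P)

H(P) = -Σ P(x) log₂(P(x)):
  -P(1)·log₂(P(1)) = -(1/20)·log₂(1/20) = 0.21610
  -P(2)·log₂(P(2)) = -(3/20)·log₂(3/20) = 0.41054
  -P(3)·log₂(P(3)) = -(17/60)·log₂(17/60) = 0.51550
  -P(4)·log₂(P(4)) = -(1/15)·log₂(1/15) = 0.26046
  -P(5)·log₂(P(5)) = -(9/20)·log₂(9/20) = 0.51840
H(P) = 0.21610 + 0.41054 + 0.51550 + 0.26046 + 0.51840 = 1.92100 bits

log₂(5) = 2.32193 bits

D_KL(P||U) = 2.32193 - 1.92100 = 0.40093 ≈ 0.4009 bits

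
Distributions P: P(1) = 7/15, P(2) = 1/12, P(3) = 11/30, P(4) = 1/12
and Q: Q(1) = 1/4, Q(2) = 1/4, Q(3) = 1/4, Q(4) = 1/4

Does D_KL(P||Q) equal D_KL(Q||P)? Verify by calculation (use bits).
D_KL(P||Q) = 0.3587 bits, D_KL(Q||P) = 0.4292 bits. No — D_KL(P||Q) ≠ D_KL(Q||P) for this pair.

D_KL(P||Q) = Σ P(x) log₂(P(x)/Q(x))

Computing term by term:
  P(1)·log₂(P(1)/Q(1)) = (7/15)·log₂((7/15)/(1/4)) = 0.42022
  P(2)·log₂(P(2)/Q(2)) = (1/12)·log₂((1/12)/(1/4)) = -0.13208
  P(3)·log₂(P(3)/Q(3)) = (11/30)·log₂((11/30)/(1/4)) = 0.20260
  P(4)·log₂(P(4)/Q(4)) = (1/12)·log₂((1/12)/(1/4)) = -0.13208

D_KL(P||Q) = 0.42022 - 0.13208 + 0.20260 - 0.13208 = 0.35866 ≈ 0.3587 bits

D_KL(Q||P) = Σ Q(x) log₂(Q(x)/P(x))

Computing term by term:
  Q(1)·log₂(Q(1)/P(1)) = (1/4)·log₂((1/4)/(7/15)) = -0.22512
  Q(2)·log₂(Q(2)/P(2)) = (1/4)·log₂((1/4)/(1/12)) = 0.39624
  Q(3)·log₂(Q(3)/P(3)) = (1/4)·log₂((1/4)/(11/30)) = -0.13814
  Q(4)·log₂(Q(4)/P(4)) = (1/4)·log₂((1/4)/(1/12)) = 0.39624

D_KL(Q||P) = -0.22512 + 0.39624 - 0.13814 + 0.39624 = 0.42922 ≈ 0.4292 bits

These are NOT equal (difference: 0.0705 bits). KL divergence is asymmetric: D_KL(P||Q) ≠ D_KL(Q||P) in general.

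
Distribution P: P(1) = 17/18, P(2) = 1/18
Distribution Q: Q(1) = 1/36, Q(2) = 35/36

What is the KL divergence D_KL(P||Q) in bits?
4.5754 bits

D_KL(P||Q) = Σ P(x) log₂(P(x)/Q(x))

Computing term by term:
  P(1)·log₂(P(1)/Q(1)) = (17/18)·log₂((17/18)/(1/36)) = 4.80483
  P(2)·log₂(P(2)/Q(2)) = (1/18)·log₂((1/18)/(35/36)) = -0.22940

D_KL(P||Q) = 4.80483 - 0.22940 = 4.57543 ≈ 4.5754 bits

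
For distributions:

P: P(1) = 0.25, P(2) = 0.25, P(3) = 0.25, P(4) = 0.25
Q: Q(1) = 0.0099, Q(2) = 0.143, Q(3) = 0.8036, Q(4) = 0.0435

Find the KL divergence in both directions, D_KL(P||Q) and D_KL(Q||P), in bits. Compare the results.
D_KL(P||Q) = 1.5756 bits, D_KL(Q||P) = 1.0826 bits. D_KL(P||Q) is larger than D_KL(Q||P) by 0.4930 bits; the two directions differ.

D_KL(P||Q) = Σ P(x) log₂(P(x)/Q(x))

Computing term by term:
  P(1)·log₂(P(1)/Q(1)) = 0.25·log₂(0.25/0.0099) = 1.16459
  P(2)·log₂(P(2)/Q(2)) = 0.25·log₂(0.25/0.143) = 0.20148
  P(3)·log₂(P(3)/Q(3)) = 0.25·log₂(0.25/0.8036) = -0.42114
  P(4)·log₂(P(4)/Q(4)) = 0.25·log₂(0.25/0.0435) = 0.63071

D_KL(P||Q) = 1.16459 + 0.20148 - 0.42114 + 0.63071 = 1.57564 ≈ 1.5756 bits

D_KL(Q||P) = Σ Q(x) log₂(Q(x)/P(x))

Computing term by term:
  Q(1)·log₂(Q(1)/P(1)) = 0.0099·log₂(0.0099/0.25) = -0.04612
  Q(2)·log₂(Q(2)/P(2)) = 0.143·log₂(0.143/0.25) = -0.11525
  Q(3)·log₂(Q(3)/P(3)) = 0.8036·log₂(0.8036/0.25) = 1.35370
  Q(4)·log₂(Q(4)/P(4)) = 0.0435·log₂(0.0435/0.25) = -0.10974

D_KL(Q||P) = -0.04612 - 0.11525 + 1.35370 - 0.10974 = 1.08259 ≈ 1.0826 bits

These are NOT equal (difference: 0.4930 bits). KL divergence is asymmetric: D_KL(P||Q) ≠ D_KL(Q||P) in general.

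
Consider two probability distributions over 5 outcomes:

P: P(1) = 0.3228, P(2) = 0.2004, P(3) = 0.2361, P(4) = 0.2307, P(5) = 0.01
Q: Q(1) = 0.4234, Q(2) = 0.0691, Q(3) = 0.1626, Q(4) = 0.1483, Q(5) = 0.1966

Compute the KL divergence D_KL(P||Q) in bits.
0.4126 bits

D_KL(P||Q) = Σ P(x) log₂(P(x)/Q(x))

Computing term by term:
  P(1)·log₂(P(1)/Q(1)) = 0.3228·log₂(0.3228/0.4234) = -0.12634
  P(2)·log₂(P(2)/Q(2)) = 0.2004·log₂(0.2004/0.0691) = 0.30784
  P(3)·log₂(P(3)/Q(3)) = 0.2361·log₂(0.2361/0.1626) = 0.12704
  P(4)·log₂(P(4)/Q(4)) = 0.2307·log₂(0.2307/0.1483) = 0.14707
  P(5)·log₂(P(5)/Q(5)) = 0.01·log₂(0.01/0.1966) = -0.04297

D_KL(P||Q) = -0.12634 + 0.30784 + 0.12704 + 0.14707 - 0.04297 = 0.41264 ≈ 0.4126 bits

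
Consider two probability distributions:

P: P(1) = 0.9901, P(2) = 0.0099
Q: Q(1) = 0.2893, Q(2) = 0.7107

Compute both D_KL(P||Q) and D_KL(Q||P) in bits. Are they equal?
D_KL(P||Q) = 1.6964 bits, D_KL(Q||P) = 3.8684 bits. No, they are not equal.

D_KL(P||Q) = Σ P(x) log₂(P(x)/Q(x))

Computing term by term:
  P(1)·log₂(P(1)/Q(1)) = 0.9901·log₂(0.9901/0.2893) = 1.75744
  P(2)·log₂(P(2)/Q(2)) = 0.0099·log₂(0.0099/0.7107) = -0.06104

D_KL(P||Q) = 1.75744 - 0.06104 = 1.69640 ≈ 1.6964 bits

D_KL(Q||P) = Σ Q(x) log₂(Q(x)/P(x))

Computing term by term:
  Q(1)·log₂(Q(1)/P(1)) = 0.2893·log₂(0.2893/0.9901) = -0.51351
  Q(2)·log₂(Q(2)/P(2)) = 0.7107·log₂(0.7107/0.0099) = 4.38194

D_KL(Q||P) = -0.51351 + 4.38194 = 3.86843 ≈ 3.8684 bits

These are NOT equal (difference: 2.1720 bits). KL divergence is asymmetric: D_KL(P||Q) ≠ D_KL(Q||P) in general.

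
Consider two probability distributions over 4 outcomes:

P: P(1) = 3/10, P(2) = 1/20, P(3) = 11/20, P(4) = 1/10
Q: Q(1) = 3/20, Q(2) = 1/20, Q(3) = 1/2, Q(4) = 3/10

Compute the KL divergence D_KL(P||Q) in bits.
0.2171 bits

D_KL(P||Q) = Σ P(x) log₂(P(x)/Q(x))

Computing term by term:
  P(1)·log₂(P(1)/Q(1)) = (3/10)·log₂((3/10)/(3/20)) = 0.30000
  P(2)·log₂(P(2)/Q(2)) = (1/20)·log₂((1/20)/(1/20)) = 0.00000
  P(3)·log₂(P(3)/Q(3)) = (11/20)·log₂((11/20)/(1/2)) = 0.07563
  P(4)·log₂(P(4)/Q(4)) = (1/10)·log₂((1/10)/(3/10)) = -0.15850

D_KL(P||Q) = 0.30000 + 0.00000 + 0.07563 - 0.15850 = 0.21713 ≈ 0.2171 bits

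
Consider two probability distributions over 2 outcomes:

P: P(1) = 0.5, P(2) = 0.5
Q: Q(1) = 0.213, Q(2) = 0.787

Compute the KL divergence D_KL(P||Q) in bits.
0.2883 bits

D_KL(P||Q) = Σ P(x) log₂(P(x)/Q(x))

Computing term by term:
  P(1)·log₂(P(1)/Q(1)) = 0.5·log₂(0.5/0.213) = 0.61554
  P(2)·log₂(P(2)/Q(2)) = 0.5·log₂(0.5/0.787) = -0.32722

D_KL(P||Q) = 0.61554 - 0.32722 = 0.28832 ≈ 0.2883 bits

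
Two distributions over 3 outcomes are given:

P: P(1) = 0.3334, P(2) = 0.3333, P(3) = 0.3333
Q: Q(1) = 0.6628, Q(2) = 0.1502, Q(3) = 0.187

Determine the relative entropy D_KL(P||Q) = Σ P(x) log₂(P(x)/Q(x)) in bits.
0.3307 bits

D_KL(P||Q) = Σ P(x) log₂(P(x)/Q(x))

Computing term by term:
  P(1)·log₂(P(1)/Q(1)) = 0.3334·log₂(0.3334/0.6628) = -0.33051
  P(2)·log₂(P(2)/Q(2)) = 0.3333·log₂(0.3333/0.1502) = 0.38327
  P(3)·log₂(P(3)/Q(3)) = 0.3333·log₂(0.3333/0.187) = 0.27790

D_KL(P||Q) = -0.33051 + 0.38327 + 0.27790 = 0.33066 ≈ 0.3307 bits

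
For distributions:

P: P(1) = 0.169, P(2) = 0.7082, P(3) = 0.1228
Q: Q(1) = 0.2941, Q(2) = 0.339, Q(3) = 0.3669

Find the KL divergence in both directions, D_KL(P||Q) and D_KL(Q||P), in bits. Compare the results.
D_KL(P||Q) = 0.4237 bits, D_KL(Q||P) = 0.4541 bits. D_KL(Q||P) is larger than D_KL(P||Q) by 0.0304 bits; the two directions differ.

D_KL(P||Q) = Σ P(x) log₂(P(x)/Q(x))

Computing term by term:
  P(1)·log₂(P(1)/Q(1)) = 0.169·log₂(0.169/0.2941) = -0.13508
  P(2)·log₂(P(2)/Q(2)) = 0.7082·log₂(0.7082/0.339) = 0.75273
  P(3)·log₂(P(3)/Q(3)) = 0.1228·log₂(0.1228/0.3669) = -0.19391

D_KL(P||Q) = -0.13508 + 0.75273 - 0.19391 = 0.42374 ≈ 0.4237 bits

D_KL(Q||P) = Σ Q(x) log₂(Q(x)/P(x))

Computing term by term:
  Q(1)·log₂(Q(1)/P(1)) = 0.2941·log₂(0.2941/0.169) = 0.23507
  Q(2)·log₂(Q(2)/P(2)) = 0.339·log₂(0.339/0.7082) = -0.36031
  Q(3)·log₂(Q(3)/P(3)) = 0.3669·log₂(0.3669/0.1228) = 0.57936

D_KL(Q||P) = 0.23507 - 0.36031 + 0.57936 = 0.45412 ≈ 0.4541 bits

These are NOT equal (difference: 0.0304 bits). KL divergence is asymmetric: D_KL(P||Q) ≠ D_KL(Q||P) in general.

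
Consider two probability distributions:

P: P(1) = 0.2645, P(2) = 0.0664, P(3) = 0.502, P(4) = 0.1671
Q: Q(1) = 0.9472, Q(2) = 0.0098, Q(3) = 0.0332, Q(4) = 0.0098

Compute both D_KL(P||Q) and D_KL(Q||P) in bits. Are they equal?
D_KL(P||Q) = 2.3473 bits, D_KL(Q||P) = 1.5460 bits. No, they are not equal.

D_KL(P||Q) = Σ P(x) log₂(P(x)/Q(x))

Computing term by term:
  P(1)·log₂(P(1)/Q(1)) = 0.2645·log₂(0.2645/0.9472) = -0.48679
  P(2)·log₂(P(2)/Q(2)) = 0.0664·log₂(0.0664/0.0098) = 0.18329
  P(3)·log₂(P(3)/Q(3)) = 0.502·log₂(0.502/0.0332) = 1.96705
  P(4)·log₂(P(4)/Q(4)) = 0.1671·log₂(0.1671/0.0098) = 0.68374

D_KL(P||Q) = -0.48679 + 0.18329 + 1.96705 + 0.68374 = 2.34729 ≈ 2.3473 bits

D_KL(Q||P) = Σ Q(x) log₂(Q(x)/P(x))

Computing term by term:
  Q(1)·log₂(Q(1)/P(1)) = 0.9472·log₂(0.9472/0.2645) = 1.74323
  Q(2)·log₂(Q(2)/P(2)) = 0.0098·log₂(0.0098/0.0664) = -0.02705
  Q(3)·log₂(Q(3)/P(3)) = 0.0332·log₂(0.0332/0.502) = -0.13009
  Q(4)·log₂(Q(4)/P(4)) = 0.0098·log₂(0.0098/0.1671) = -0.04010

D_KL(Q||P) = 1.74323 - 0.02705 - 0.13009 - 0.04010 = 1.54599 ≈ 1.5460 bits

These are NOT equal (difference: 0.8013 bits). KL divergence is asymmetric: D_KL(P||Q) ≠ D_KL(Q||P) in general.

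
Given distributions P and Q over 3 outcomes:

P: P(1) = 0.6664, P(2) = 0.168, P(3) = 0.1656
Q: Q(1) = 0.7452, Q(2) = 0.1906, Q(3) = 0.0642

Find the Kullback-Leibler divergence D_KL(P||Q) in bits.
0.0883 bits

D_KL(P||Q) = Σ P(x) log₂(P(x)/Q(x))

Computing term by term:
  P(1)·log₂(P(1)/Q(1)) = 0.6664·log₂(0.6664/0.7452) = -0.10745
  P(2)·log₂(P(2)/Q(2)) = 0.168·log₂(0.168/0.1906) = -0.03059
  P(3)·log₂(P(3)/Q(3)) = 0.1656·log₂(0.1656/0.0642) = 0.22638

D_KL(P||Q) = -0.10745 - 0.03059 + 0.22638 = 0.08834 ≈ 0.0883 bits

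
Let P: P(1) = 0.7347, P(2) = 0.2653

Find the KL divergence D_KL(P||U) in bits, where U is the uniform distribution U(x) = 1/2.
0.1654 bits

U(i) = 1/2 for all i

D_KL(P||U) = Σ P(x) log₂(P(x) / (1/2))
           = Σ P(x) log₂(P(x)) + log₂(2)
           = log₂(2) - H(P)

H(P) = -Σ P(x) log₂(P(x)):
  -P(1)·log₂(P(1)) = -(0.7347)·log₂(0.7347) = 0.32677
  -P(2)·log₂(P(2)) = -(0.2653)·log₂(0.2653) = 0.50786
H(P) = 0.32677 + 0.50786 = 0.83463 bits

log₂(2) = 1.00000 bits

D_KL(P||U) = 1.00000 - 0.83463 = 0.16537 ≈ 0.1654 bits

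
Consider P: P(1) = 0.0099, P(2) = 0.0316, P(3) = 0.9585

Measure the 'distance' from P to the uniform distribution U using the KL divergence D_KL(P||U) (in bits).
1.3029 bits

U(i) = 1/3 for all i

D_KL(P||U) = Σ P(x) log₂(P(x) / (1/3))
           = Σ P(x) log₂(P(x)) + log₂(3)
           = log₂(3) - H(P)

H(P) = -Σ P(x) log₂(P(x)):
  -P(1)·log₂(P(1)) = -(0.0099)·log₂(0.0099) = 0.06592
  -P(2)·log₂(P(2)) = -(0.0316)·log₂(0.0316) = 0.15749
  -P(3)·log₂(P(3)) = -(0.9585)·log₂(0.9585) = 0.05861
H(P) = 0.06592 + 0.15749 + 0.05861 = 0.28202 bits

log₂(3) = 1.58496 bits

D_KL(P||U) = 1.58496 - 0.28202 = 1.30294 ≈ 1.3029 bits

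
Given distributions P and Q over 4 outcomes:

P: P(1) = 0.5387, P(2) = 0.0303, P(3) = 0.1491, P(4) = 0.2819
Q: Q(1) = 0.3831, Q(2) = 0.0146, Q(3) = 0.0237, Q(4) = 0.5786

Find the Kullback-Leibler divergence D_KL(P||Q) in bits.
0.4000 bits

D_KL(P||Q) = Σ P(x) log₂(P(x)/Q(x))

Computing term by term:
  P(1)·log₂(P(1)/Q(1)) = 0.5387·log₂(0.5387/0.3831) = 0.26491
  P(2)·log₂(P(2)/Q(2)) = 0.0303·log₂(0.0303/0.0146) = 0.03192
  P(3)·log₂(P(3)/Q(3)) = 0.1491·log₂(0.1491/0.0237) = 0.39561
  P(4)·log₂(P(4)/Q(4)) = 0.2819·log₂(0.2819/0.5786) = -0.29244

D_KL(P||Q) = 0.26491 + 0.03192 + 0.39561 - 0.29244 = 0.40000 ≈ 0.4000 bits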